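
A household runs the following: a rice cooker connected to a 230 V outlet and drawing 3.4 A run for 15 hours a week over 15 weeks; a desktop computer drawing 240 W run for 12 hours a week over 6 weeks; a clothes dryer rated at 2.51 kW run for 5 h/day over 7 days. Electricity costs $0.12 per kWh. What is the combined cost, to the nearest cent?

$33.73

rice cooker: Power = 3.4 A × 230 V = 782 W = 0.782 kW
rice cooker: Runtime = 15 h/week × 15 weeks = 225 h
rice cooker: 0.782 kW × 225 h = 175.95 kWh
desktop computer: Runtime = 12 h/week × 6 weeks = 72 h
desktop computer: 0.24 kW × 72 h = 17.28 kWh
clothes dryer: Runtime = 5 h/day × 7 days = 35 h
clothes dryer: 2.51 kW × 35 h = 87.85 kWh
Total energy = 281.08 kWh
Cost = 281.08 × $0.12 = $33.73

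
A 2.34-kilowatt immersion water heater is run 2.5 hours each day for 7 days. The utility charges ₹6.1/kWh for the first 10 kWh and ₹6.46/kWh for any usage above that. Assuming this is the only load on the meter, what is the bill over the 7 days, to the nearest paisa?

Runtime = 2.5 h/day × 7 days = 17.5 h
Energy = 2.34 kW × 17.5 h = 40.95 kWh
Tier 1 (0–10 kWh): 10 × ₹6.1 = ₹61
Above 10 kWh: 30.95 × ₹6.46 = ₹199.937
Bill = ₹260.94

₹260.94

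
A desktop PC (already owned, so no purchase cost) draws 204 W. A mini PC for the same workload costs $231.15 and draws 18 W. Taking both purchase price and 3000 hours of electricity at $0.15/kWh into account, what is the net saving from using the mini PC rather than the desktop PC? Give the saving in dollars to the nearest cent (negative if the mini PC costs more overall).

desktop PC: $0.00 + (204/1000) kW × 3000 h × $0.15 = $0.00 + $91.8 = $91.8
mini PC: $231.15 + (18/1000) kW × 3000 h × $0.15 = $231.15 + $8.1 = $239.25
Saving = $91.8 − $239.25 = −$147.45

-$147.45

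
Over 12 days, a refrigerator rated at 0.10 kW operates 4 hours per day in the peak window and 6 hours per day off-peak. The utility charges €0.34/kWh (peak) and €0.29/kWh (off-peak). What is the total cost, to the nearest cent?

€3.72

Peak energy = 0.1 kW × 4 h × 12 = 4.8 kWh
Off-peak energy = 0.1 kW × 6 h × 12 = 7.2 kWh
Cost = 4.8 × €0.34 + 7.2 × €0.29 = €1.632 + €2.088 = €3.72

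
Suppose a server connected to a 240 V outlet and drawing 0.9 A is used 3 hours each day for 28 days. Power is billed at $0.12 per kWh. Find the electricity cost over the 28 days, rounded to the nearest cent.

$2.18

Power = 0.9 A × 240 V = 216 W = 0.216 kW
Runtime = 3 h/day × 28 days = 84 h
Energy = 0.216 kW × 84 h = 18.144 kWh
Cost = 18.144 kWh × $0.12/kWh = $2.18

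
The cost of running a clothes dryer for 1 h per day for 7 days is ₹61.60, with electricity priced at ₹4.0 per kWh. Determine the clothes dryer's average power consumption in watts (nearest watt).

Energy = ₹61.60 ÷ ₹4.0/kWh = 15.4 kWh
Runtime = 1 h/day × 7 days = 7 h
Power = 15.4 kWh ÷ 7 h = 2.2 kW = 2200 W

2200 W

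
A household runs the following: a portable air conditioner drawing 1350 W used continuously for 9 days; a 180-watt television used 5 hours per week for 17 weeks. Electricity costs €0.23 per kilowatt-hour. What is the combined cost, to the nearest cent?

portable air conditioner: Runtime = 24 h × 9 = 216 h
portable air conditioner: 1.35 kW × 216 h = 291.6 kWh
television: Runtime = 5 h/week × 17 weeks = 85 h
television: 0.18 kW × 85 h = 15.3 kWh
Total energy = 306.9 kWh
Cost = 306.9 × €0.23 = €70.59

€70.59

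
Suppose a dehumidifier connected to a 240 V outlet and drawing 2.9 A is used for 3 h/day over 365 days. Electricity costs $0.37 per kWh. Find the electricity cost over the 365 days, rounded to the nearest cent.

$281.98

Power = 2.9 A × 240 V = 696 W = 0.696 kW
Runtime = 3 h/day × 365 days = 1095 h
Energy = 0.696 kW × 1095 h = 762.12 kWh
Cost = 762.12 kWh × $0.37/kWh = $281.98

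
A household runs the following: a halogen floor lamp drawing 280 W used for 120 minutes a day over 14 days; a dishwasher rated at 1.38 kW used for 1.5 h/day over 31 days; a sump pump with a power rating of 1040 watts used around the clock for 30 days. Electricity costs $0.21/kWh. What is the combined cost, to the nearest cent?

$172.37

halogen floor lamp: Runtime = 120 min × 14 = 1680 min = 28 h
halogen floor lamp: 0.28 kW × 28 h = 7.84 kWh
dishwasher: Runtime = 1.5 h/day × 31 days = 46.5 h
dishwasher: 1.38 kW × 46.5 h = 64.17 kWh
sump pump: Runtime = 24 h × 30 = 720 h
sump pump: 1.04 kW × 720 h = 748.8 kWh
Total energy = 820.81 kWh
Cost = 820.81 × $0.21 = $172.37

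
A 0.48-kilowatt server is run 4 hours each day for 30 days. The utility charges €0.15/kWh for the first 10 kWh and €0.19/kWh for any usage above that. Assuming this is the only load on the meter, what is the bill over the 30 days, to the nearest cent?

€10.54

Runtime = 4 h/day × 30 days = 120 h
Energy = 0.48 kW × 120 h = 57.6 kWh
Tier 1 (0–10 kWh): 10 × €0.15 = €1.5
Above 10 kWh: 47.6 × €0.19 = €9.044
Bill = €10.54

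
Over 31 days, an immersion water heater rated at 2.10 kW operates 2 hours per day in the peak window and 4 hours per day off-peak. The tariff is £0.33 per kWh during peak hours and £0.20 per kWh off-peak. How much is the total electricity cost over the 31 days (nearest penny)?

Peak energy = 2.1 kW × 2 h × 31 = 130.2 kWh
Off-peak energy = 2.1 kW × 4 h × 31 = 260.4 kWh
Cost = 130.2 × £0.33 + 260.4 × £0.20 = £42.966 + £52.08 = £95.05

£95.05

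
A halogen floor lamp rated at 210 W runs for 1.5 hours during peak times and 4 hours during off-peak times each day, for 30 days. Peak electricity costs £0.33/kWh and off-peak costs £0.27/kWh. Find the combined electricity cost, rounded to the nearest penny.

Peak energy = 0.21 kW × 1.5 h × 30 = 9.45 kWh
Off-peak energy = 0.21 kW × 4 h × 30 = 25.2 kWh
Cost = 9.45 × £0.33 + 25.2 × £0.27 = £3.1185 + £6.804 = £9.92

£9.92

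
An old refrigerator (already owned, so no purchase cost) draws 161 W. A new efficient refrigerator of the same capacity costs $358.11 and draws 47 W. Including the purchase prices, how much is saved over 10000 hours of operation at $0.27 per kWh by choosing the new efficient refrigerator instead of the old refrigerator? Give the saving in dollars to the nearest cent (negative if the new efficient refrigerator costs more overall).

old refrigerator: $0.00 + (161/1000) kW × 10000 h × $0.27 = $0.00 + $434.7 = $434.7
new efficient refrigerator: $358.11 + (47/1000) kW × 10000 h × $0.27 = $358.11 + $126.9 = $485.01
Saving = $434.7 − $485.01 = −$50.31

-$50.31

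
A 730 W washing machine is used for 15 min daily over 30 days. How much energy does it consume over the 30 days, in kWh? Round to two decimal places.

Runtime = 15 min × 30 = 450 min = 7.5 h
Energy = 0.73 kW × 7.5 h = 5.475 kWh ≈ 5.48 kWh

5.48 kWh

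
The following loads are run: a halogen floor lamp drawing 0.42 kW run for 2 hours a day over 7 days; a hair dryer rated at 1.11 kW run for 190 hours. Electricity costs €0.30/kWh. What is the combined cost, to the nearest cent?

halogen floor lamp: Runtime = 2 h/day × 7 days = 14 h
halogen floor lamp: 0.42 kW × 14 h = 5.88 kWh
hair dryer: 1.11 kW × 190 h = 210.9 kWh
Total energy = 216.78 kWh
Cost = 216.78 × €0.30 = €65.03

€65.03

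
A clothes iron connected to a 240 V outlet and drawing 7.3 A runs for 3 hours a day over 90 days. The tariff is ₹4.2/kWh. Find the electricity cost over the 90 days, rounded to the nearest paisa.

₹1986.77

Power = 7.3 A × 240 V = 1752 W = 1.752 kW
Runtime = 3 h/day × 90 days = 270 h
Energy = 1.752 kW × 270 h = 473.04 kWh
Cost = 473.04 kWh × ₹4.2/kWh = ₹1986.77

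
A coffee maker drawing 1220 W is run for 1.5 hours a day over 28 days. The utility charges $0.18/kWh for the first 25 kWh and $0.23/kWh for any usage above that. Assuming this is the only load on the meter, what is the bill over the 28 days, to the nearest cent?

$10.54

Runtime = 1.5 h/day × 28 days = 42 h
Energy = 1.22 kW × 42 h = 51.24 kWh
Tier 1 (0–25 kWh): 25 × $0.18 = $4.5
Above 25 kWh: 26.24 × $0.23 = $6.0352
Bill = $10.54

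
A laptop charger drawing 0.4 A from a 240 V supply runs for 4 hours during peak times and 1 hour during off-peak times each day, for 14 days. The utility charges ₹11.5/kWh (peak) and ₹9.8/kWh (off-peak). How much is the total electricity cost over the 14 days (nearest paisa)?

₹75.00

Power = 0.4 A × 240 V = 96 W = 0.096 kW
Peak energy = 0.096 kW × 4 h × 14 = 5.376 kWh
Off-peak energy = 0.096 kW × 1 h × 14 = 1.344 kWh
Cost = 5.376 × ₹11.5 + 1.344 × ₹9.8 = ₹61.824 + ₹13.1712 = ₹75.00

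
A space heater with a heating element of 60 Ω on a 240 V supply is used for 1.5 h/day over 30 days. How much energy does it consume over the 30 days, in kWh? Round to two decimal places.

43.20 kWh

Power = V²/R = 240²/60 = 960 W = 0.96 kW
Runtime = 1.5 h/day × 30 days = 45 h
Energy = 0.96 kW × 45 h = 43.2 kWh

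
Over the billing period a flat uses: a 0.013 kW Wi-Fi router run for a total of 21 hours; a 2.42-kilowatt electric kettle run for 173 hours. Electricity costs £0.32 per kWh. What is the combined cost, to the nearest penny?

Wi-Fi router: 0.013 kW × 21 h = 0.273 kWh
electric kettle: 2.42 kW × 173 h = 418.66 kWh
Total energy = 418.933 kWh
Cost = 418.933 × £0.32 = £134.06

£134.06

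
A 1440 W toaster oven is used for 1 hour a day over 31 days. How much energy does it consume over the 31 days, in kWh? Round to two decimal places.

44.64 kWh

Runtime = 1 h/day × 31 days = 31 h
Energy = 1.44 kW × 31 h = 44.64 kWh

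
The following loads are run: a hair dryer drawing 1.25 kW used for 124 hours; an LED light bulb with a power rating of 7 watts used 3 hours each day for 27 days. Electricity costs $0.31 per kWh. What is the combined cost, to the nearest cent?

hair dryer: 1.25 kW × 124 h = 155 kWh
LED light bulb: Runtime = 3 h/day × 27 days = 81 h
LED light bulb: 0.007 kW × 81 h = 0.567 kWh
Total energy = 155.567 kWh
Cost = 155.567 × $0.31 = $48.23

$48.23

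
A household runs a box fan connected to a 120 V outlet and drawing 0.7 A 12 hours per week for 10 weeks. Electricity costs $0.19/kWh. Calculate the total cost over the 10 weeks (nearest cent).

$1.92

Power = 0.7 A × 120 V = 84 W = 0.084 kW
Runtime = 12 h/week × 10 weeks = 120 h
Energy = 0.084 kW × 120 h = 10.08 kWh
Cost = 10.08 kWh × $0.19/kWh = $1.92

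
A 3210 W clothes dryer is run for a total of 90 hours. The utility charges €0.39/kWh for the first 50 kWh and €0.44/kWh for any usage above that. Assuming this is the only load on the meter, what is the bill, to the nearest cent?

Energy = 3.21 kW × 90 h = 288.9 kWh
Tier 1 (0–50 kWh): 50 × €0.39 = €19.5
Above 50 kWh: 238.9 × €0.44 = €105.116
Bill = €124.62

€124.62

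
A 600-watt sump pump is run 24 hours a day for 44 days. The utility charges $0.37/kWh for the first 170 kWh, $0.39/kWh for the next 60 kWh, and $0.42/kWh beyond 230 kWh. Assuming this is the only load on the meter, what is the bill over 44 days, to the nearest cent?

Runtime = 24 h × 44 = 1056 h
Energy = 0.6 kW × 1056 h = 633.6 kWh
Tier 1 (0–170 kWh): 170 × $0.37 = $62.9
Tier 2 (170–230 kWh): 60 × $0.39 = $23.4
Above 230 kWh: 403.6 × $0.42 = $169.512
Bill = $255.81

$255.81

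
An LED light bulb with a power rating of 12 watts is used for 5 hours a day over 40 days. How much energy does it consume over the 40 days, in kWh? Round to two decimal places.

2.40 kWh

Runtime = 5 h/day × 40 days = 200 h
Energy = 0.012 kW × 200 h = 2.4 kWh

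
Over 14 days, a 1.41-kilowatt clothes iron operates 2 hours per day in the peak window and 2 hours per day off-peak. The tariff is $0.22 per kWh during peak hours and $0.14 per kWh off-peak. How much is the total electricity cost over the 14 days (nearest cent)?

$14.21

Peak energy = 1.41 kW × 2 h × 14 = 39.48 kWh
Off-peak energy = 1.41 kW × 2 h × 14 = 39.48 kWh
Cost = 39.48 × $0.22 + 39.48 × $0.14 = $8.6856 + $5.5272 = $14.21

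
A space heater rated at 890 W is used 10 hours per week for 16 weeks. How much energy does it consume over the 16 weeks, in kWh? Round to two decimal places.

142.40 kWh

Runtime = 10 h/week × 16 weeks = 160 h
Energy = 0.89 kW × 160 h = 142.4 kWh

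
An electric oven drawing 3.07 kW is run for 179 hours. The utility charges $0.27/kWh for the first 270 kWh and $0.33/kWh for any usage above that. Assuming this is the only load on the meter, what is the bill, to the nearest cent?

$165.14

Energy = 3.07 kW × 179 h = 549.53 kWh
Tier 1 (0–270 kWh): 270 × $0.27 = $72.9
Above 270 kWh: 279.53 × $0.33 = $92.2449
Bill = $165.14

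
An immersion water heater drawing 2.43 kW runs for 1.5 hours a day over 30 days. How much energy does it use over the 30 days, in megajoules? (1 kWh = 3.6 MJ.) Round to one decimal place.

Runtime = 1.5 h/day × 30 days = 45 h
Energy = 2.43 kW × 45 h = 109.35 kWh
= 109.35 × 3.6 MJ = 393.7 MJ

393.7 MJ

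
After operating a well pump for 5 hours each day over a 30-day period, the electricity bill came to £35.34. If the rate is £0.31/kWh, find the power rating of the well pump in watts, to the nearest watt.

760 W

Energy = £35.34 ÷ £0.31/kWh = 114 kWh
Runtime = 5 h/day × 30 days = 150 h
Power = 114 kWh ÷ 150 h = 0.76 kW = 760 W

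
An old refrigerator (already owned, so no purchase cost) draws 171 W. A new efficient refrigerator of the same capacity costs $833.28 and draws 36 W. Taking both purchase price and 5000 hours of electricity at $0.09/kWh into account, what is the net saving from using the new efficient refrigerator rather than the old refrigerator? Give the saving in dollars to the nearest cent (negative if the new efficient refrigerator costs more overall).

-$772.53

old refrigerator: $0.00 + (171/1000) kW × 5000 h × $0.09 = $0.00 + $76.95 = $76.95
new efficient refrigerator: $833.28 + (36/1000) kW × 5000 h × $0.09 = $833.28 + $16.2 = $849.48
Saving = $76.95 − $849.48 = −$772.53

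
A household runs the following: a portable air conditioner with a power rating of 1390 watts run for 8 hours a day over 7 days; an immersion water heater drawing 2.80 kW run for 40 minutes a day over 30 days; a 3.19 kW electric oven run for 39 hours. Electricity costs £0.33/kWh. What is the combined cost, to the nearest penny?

portable air conditioner: Runtime = 8 h/day × 7 days = 56 h
portable air conditioner: 1.39 kW × 56 h = 77.84 kWh
immersion water heater: Runtime = 40 min × 30 = 1200 min = 20 h
immersion water heater: 2.8 kW × 20 h = 56 kWh
electric oven: 3.19 kW × 39 h = 124.41 kWh
Total energy = 258.25 kWh
Cost = 258.25 × £0.33 = £85.22

£85.22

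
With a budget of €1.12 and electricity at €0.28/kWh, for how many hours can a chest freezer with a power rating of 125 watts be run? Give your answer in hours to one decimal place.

Energy available = €1.12 ÷ €0.28/kWh = 4 kWh
Hours = 4 kWh ÷ 0.125 kW = 32.0 h

32.0 h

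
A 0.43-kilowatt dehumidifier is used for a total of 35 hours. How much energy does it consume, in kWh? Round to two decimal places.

15.05 kWh

Energy = 0.43 kW × 35 h = 15.05 kWh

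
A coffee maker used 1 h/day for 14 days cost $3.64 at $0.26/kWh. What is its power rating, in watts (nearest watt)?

1000 W

Energy = $3.64 ÷ $0.26/kWh = 14 kWh
Runtime = 1 h/day × 14 days = 14 h
Power = 14 kWh ÷ 14 h = 1 kW = 1000 W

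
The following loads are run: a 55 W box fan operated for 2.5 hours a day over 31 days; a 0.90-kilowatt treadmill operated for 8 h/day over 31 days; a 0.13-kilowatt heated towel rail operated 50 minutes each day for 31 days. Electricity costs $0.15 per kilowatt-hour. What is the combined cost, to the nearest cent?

box fan: Runtime = 2.5 h/day × 31 days = 77.5 h
box fan: 0.055 kW × 77.5 h = 4.2625 kWh
treadmill: Runtime = 8 h/day × 31 days = 248 h
treadmill: 0.9 kW × 248 h = 223.2 kWh
heated towel rail: Runtime = 50 min × 31 = 1550 min = 25.833333… h
heated towel rail: 0.13 kW × 25.833333… h = 3.358333… kWh
Total energy = 230.820833… kWh
Cost = 230.820833… × $0.15 = $34.62

$34.62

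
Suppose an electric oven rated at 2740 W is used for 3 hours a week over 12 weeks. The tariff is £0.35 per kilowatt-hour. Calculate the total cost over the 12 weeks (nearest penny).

£34.52

Runtime = 3 h/week × 12 weeks = 36 h
Energy = 2.74 kW × 36 h = 98.64 kWh
Cost = 98.64 kWh × £0.35/kWh = £34.52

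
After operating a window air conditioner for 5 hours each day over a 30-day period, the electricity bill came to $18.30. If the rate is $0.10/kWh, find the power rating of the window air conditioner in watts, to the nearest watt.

1220 W

Energy = $18.30 ÷ $0.10/kWh = 183 kWh
Runtime = 5 h/day × 30 days = 150 h
Power = 183 kWh ÷ 150 h = 1.22 kW = 1220 W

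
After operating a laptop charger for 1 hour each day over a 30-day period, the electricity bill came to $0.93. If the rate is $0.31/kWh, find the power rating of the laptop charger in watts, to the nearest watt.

Energy = $0.93 ÷ $0.31/kWh = 3 kWh
Runtime = 1 h/day × 30 days = 30 h
Power = 3 kWh ÷ 30 h = 0.1 kW = 100 W

100 W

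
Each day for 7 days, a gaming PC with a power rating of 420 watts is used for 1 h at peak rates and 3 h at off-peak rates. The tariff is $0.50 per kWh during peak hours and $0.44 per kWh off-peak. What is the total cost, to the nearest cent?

$5.35

Peak energy = 0.42 kW × 1 h × 7 = 2.94 kWh
Off-peak energy = 0.42 kW × 3 h × 7 = 8.82 kWh
Cost = 2.94 × $0.50 + 8.82 × $0.44 = $1.47 + $3.8808 = $5.35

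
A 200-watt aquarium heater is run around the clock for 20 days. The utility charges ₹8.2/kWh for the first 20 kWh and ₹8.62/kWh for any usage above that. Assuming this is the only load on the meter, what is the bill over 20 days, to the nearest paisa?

₹819.12

Runtime = 24 h × 20 = 480 h
Energy = 0.2 kW × 480 h = 96 kWh
Tier 1 (0–20 kWh): 20 × ₹8.2 = ₹164
Above 20 kWh: 76 × ₹8.62 = ₹655.12
Bill = ₹819.12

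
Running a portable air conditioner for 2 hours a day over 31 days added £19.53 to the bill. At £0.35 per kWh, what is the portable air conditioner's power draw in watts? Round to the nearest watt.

900 W

Energy = £19.53 ÷ £0.35/kWh = 55.8 kWh
Runtime = 2 h/day × 31 days = 62 h
Power = 55.8 kWh ÷ 62 h = 0.9 kW = 900 W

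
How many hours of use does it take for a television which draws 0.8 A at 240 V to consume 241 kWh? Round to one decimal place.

Power = 0.8 A × 240 V = 192 W = 0.192 kW
Hours = 241 kWh ÷ 0.192 kW = 1255.2 h

1255.2 h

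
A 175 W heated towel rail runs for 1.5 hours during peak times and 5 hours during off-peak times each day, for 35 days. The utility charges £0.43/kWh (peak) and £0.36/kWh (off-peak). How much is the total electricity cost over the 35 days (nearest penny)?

Peak energy = 0.175 kW × 1.5 h × 35 = 9.1875 kWh
Off-peak energy = 0.175 kW × 5 h × 35 = 30.625 kWh
Cost = 9.1875 × £0.43 + 30.625 × £0.36 = £3.950625 + £11.025 = £14.98

£14.98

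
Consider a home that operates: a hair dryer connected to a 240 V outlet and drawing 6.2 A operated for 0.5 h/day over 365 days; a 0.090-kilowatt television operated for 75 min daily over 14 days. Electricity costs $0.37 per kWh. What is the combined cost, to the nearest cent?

$101.06

hair dryer: Power = 6.2 A × 240 V = 1488 W = 1.488 kW
hair dryer: Runtime = 0.5 h/day × 365 days = 182.5 h
hair dryer: 1.488 kW × 182.5 h = 271.56 kWh
television: Runtime = 75 min × 14 = 1050 min = 17.5 h
television: 0.09 kW × 17.5 h = 1.575 kWh
Total energy = 273.135 kWh
Cost = 273.135 × $0.37 = $101.06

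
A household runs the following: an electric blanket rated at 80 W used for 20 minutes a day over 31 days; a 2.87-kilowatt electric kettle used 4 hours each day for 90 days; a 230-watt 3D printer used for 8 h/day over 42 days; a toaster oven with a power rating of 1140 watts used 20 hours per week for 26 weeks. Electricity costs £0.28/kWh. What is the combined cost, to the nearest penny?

electric blanket: Runtime = 20 min × 31 = 620 min = 10.333333… h
electric blanket: 0.08 kW × 10.333333… h = 0.826666… kWh
electric kettle: Runtime = 4 h/day × 90 days = 360 h
electric kettle: 2.87 kW × 360 h = 1033.2 kWh
3D printer: Runtime = 8 h/day × 42 days = 336 h
3D printer: 0.23 kW × 336 h = 77.28 kWh
toaster oven: Runtime = 20 h/week × 26 weeks = 520 h
toaster oven: 1.14 kW × 520 h = 592.8 kWh
Total energy = 1704.106666… kWh
Cost = 1704.106666… × £0.28 = £477.15

£477.15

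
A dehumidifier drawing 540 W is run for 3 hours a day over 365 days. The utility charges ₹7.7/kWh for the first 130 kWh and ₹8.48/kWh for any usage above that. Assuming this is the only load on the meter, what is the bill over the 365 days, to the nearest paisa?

₹4912.82

Runtime = 3 h/day × 365 days = 1095 h
Energy = 0.54 kW × 1095 h = 591.3 kWh
Tier 1 (0–130 kWh): 130 × ₹7.7 = ₹1001
Above 130 kWh: 461.3 × ₹8.48 = ₹3911.824
Bill = ₹4912.82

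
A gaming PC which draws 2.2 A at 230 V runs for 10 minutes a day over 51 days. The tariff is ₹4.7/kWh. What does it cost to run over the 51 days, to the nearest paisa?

₹20.21

Power = 2.2 A × 230 V = 506 W = 0.506 kW
Runtime = 10 min × 51 = 510 min = 8.5 h
Energy = 0.506 kW × 8.5 h = 4.301 kWh
Cost = 4.301 kWh × ₹4.7/kWh = ₹20.21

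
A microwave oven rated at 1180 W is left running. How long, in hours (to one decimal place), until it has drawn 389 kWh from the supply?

Hours = 389 kWh ÷ 1.18 kW = 329.7 h

329.7 h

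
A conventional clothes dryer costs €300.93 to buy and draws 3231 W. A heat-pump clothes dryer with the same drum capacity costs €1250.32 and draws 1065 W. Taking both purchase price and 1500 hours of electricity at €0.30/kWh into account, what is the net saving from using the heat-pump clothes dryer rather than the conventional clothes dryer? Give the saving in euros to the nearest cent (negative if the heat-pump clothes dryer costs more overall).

€25.31

conventional clothes dryer: €300.93 + (3231/1000) kW × 1500 h × €0.30 = €300.93 + €1453.95 = €1754.88
heat-pump clothes dryer: €1250.32 + (1065/1000) kW × 1500 h × €0.30 = €1250.32 + €479.25 = €1729.57
Saving = €1754.88 − €1729.57 = €25.31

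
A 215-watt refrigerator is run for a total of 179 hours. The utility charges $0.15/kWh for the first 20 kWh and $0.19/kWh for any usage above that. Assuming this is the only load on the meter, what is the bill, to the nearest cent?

Energy = 0.215 kW × 179 h = 38.485 kWh
Tier 1 (0–20 kWh): 20 × $0.15 = $3
Above 20 kWh: 18.485 × $0.19 = $3.51215
Bill = $6.51

$6.51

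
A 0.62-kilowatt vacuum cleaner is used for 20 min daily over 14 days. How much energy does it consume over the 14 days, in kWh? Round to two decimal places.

Runtime = 20 min × 14 = 280 min = 4.666666… h
Energy = 0.62 kW × 4.666666… h = 2.893333… kWh ≈ 2.89 kWh

2.89 kWh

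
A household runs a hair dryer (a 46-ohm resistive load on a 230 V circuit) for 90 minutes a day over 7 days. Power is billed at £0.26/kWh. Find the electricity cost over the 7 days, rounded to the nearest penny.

£3.14

Power = V²/R = 230²/46 = 1150 W = 1.15 kW
Runtime = 90 min × 7 = 630 min = 10.5 h
Energy = 1.15 kW × 10.5 h = 12.075 kWh
Cost = 12.075 kWh × £0.26/kWh = £3.14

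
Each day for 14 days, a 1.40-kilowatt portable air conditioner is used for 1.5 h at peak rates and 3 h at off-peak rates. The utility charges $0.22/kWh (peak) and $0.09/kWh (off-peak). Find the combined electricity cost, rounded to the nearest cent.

$11.76

Peak energy = 1.4 kW × 1.5 h × 14 = 29.4 kWh
Off-peak energy = 1.4 kW × 3 h × 14 = 58.8 kWh
Cost = 29.4 × $0.22 + 58.8 × $0.09 = $6.468 + $5.292 = $11.76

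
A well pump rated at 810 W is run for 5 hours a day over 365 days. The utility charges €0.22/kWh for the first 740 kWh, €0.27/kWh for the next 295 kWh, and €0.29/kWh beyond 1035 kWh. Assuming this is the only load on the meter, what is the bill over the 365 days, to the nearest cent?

Runtime = 5 h/day × 365 days = 1825 h
Energy = 0.81 kW × 1825 h = 1478.25 kWh
Tier 1 (0–740 kWh): 740 × €0.22 = €162.8
Tier 2 (740–1035 kWh): 295 × €0.27 = €79.65
Above 1035 kWh: 443.25 × €0.29 = €128.5425
Bill = €370.99

€370.99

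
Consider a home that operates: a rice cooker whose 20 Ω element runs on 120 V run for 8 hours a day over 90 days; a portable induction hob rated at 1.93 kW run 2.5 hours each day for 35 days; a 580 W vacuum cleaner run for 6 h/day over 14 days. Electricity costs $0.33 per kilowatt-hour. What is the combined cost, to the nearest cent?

rice cooker: Power = V²/R = 120²/20 = 720 W = 0.72 kW
rice cooker: Runtime = 8 h/day × 90 days = 720 h
rice cooker: 0.72 kW × 720 h = 518.4 kWh
portable induction hob: Runtime = 2.5 h/day × 35 days = 87.5 h
portable induction hob: 1.93 kW × 87.5 h = 168.875 kWh
vacuum cleaner: Runtime = 6 h/day × 14 days = 84 h
vacuum cleaner: 0.58 kW × 84 h = 48.72 kWh
Total energy = 735.995 kWh
Cost = 735.995 × $0.33 = $242.88

$242.88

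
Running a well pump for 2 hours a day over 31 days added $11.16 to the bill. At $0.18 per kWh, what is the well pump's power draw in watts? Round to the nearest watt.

Energy = $11.16 ÷ $0.18/kWh = 62 kWh
Runtime = 2 h/day × 31 days = 62 h
Power = 62 kWh ÷ 62 h = 1 kW = 1000 W

1000 W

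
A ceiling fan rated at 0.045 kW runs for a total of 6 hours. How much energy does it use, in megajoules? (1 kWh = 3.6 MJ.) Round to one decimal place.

Energy = 0.045 kW × 6 h = 0.27 kWh
= 0.27 × 3.6 MJ = 1.0 MJ

1.0 MJ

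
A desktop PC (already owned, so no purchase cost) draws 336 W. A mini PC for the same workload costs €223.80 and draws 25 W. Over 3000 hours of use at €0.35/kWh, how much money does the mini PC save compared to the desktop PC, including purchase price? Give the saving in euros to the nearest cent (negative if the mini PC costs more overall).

€102.75

desktop PC: €0.00 + (336/1000) kW × 3000 h × €0.35 = €0.00 + €352.8 = €352.8
mini PC: €223.80 + (25/1000) kW × 3000 h × €0.35 = €223.80 + €26.25 = €250.05
Saving = €352.8 − €250.05 = €102.75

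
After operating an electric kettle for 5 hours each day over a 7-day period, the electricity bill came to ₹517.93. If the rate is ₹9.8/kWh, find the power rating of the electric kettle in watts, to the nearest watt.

Energy = ₹517.93 ÷ ₹9.8/kWh = 52.85 kWh
Runtime = 5 h/day × 7 days = 35 h
Power = 52.85 kWh ÷ 35 h = 1.51 kW = 1510 W

1510 W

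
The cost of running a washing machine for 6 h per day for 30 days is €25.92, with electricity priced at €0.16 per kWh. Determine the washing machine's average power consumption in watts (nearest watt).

Energy = €25.92 ÷ €0.16/kWh = 162 kWh
Runtime = 6 h/day × 30 days = 180 h
Power = 162 kWh ÷ 180 h = 0.9 kW = 900 W

900 W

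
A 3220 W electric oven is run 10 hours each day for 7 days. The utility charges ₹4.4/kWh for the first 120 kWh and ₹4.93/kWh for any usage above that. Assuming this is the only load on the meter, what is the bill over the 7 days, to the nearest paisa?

Runtime = 10 h/day × 7 days = 70 h
Energy = 3.22 kW × 70 h = 225.4 kWh
Tier 1 (0–120 kWh): 120 × ₹4.4 = ₹528
Above 120 kWh: 105.4 × ₹4.93 = ₹519.622
Bill = ₹1047.62

₹1047.62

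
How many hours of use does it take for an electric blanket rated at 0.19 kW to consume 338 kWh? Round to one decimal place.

Hours = 338 kWh ÷ 0.19 kW = 1778.9 h

1778.9 h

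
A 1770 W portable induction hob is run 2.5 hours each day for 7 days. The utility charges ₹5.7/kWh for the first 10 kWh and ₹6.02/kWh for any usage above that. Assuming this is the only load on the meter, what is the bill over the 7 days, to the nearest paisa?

₹183.27

Runtime = 2.5 h/day × 7 days = 17.5 h
Energy = 1.77 kW × 17.5 h = 30.975 kWh
Tier 1 (0–10 kWh): 10 × ₹5.7 = ₹57
Above 10 kWh: 20.975 × ₹6.02 = ₹126.2695
Bill = ₹183.27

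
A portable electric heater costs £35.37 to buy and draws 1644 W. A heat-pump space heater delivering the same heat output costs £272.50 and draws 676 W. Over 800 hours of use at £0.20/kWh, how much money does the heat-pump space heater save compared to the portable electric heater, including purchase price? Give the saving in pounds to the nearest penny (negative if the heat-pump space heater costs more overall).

portable electric heater: £35.37 + (1644/1000) kW × 800 h × £0.20 = £35.37 + £263.04 = £298.41
heat-pump space heater: £272.50 + (676/1000) kW × 800 h × £0.20 = £272.50 + £108.16 = £380.66
Saving = £298.41 − £380.66 = −£82.25

-£82.25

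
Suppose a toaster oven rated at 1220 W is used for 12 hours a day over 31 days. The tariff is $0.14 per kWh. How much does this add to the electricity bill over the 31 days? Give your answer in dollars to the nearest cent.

Runtime = 12 h/day × 31 days = 372 h
Energy = 1.22 kW × 372 h = 453.84 kWh
Cost = 453.84 kWh × $0.14/kWh = $63.54

$63.54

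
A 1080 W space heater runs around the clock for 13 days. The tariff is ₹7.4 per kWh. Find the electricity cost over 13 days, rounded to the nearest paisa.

Runtime = 24 h × 13 = 312 h
Energy = 1.08 kW × 312 h = 336.96 kWh
Cost = 336.96 kWh × ₹7.4/kWh = ₹2493.50

₹2493.50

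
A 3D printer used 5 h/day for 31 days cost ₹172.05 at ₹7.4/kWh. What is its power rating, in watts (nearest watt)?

Energy = ₹172.05 ÷ ₹7.4/kWh = 23.25 kWh
Runtime = 5 h/day × 31 days = 155 h
Power = 23.25 kWh ÷ 155 h = 0.15 kW = 150 W

150 W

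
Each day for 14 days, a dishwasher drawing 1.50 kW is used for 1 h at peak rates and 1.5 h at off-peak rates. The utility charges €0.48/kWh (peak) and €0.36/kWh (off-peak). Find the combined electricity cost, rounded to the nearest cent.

Peak energy = 1.5 kW × 1 h × 14 = 21 kWh
Off-peak energy = 1.5 kW × 1.5 h × 14 = 31.5 kWh
Cost = 21 × €0.48 + 31.5 × €0.36 = €10.08 + €11.34 = €21.42

€21.42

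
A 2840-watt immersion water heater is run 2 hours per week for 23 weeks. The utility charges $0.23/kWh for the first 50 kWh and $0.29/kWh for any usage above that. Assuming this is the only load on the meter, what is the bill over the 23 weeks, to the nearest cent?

$34.89

Runtime = 2 h/week × 23 weeks = 46 h
Energy = 2.84 kW × 46 h = 130.64 kWh
Tier 1 (0–50 kWh): 50 × $0.23 = $11.5
Above 50 kWh: 80.64 × $0.29 = $23.3856
Bill = $34.89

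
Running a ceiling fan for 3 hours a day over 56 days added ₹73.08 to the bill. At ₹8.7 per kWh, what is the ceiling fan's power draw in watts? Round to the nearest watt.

Energy = ₹73.08 ÷ ₹8.7/kWh = 8.4 kWh
Runtime = 3 h/day × 56 days = 168 h
Power = 8.4 kWh ÷ 168 h = 0.05 kW = 50 W

50 W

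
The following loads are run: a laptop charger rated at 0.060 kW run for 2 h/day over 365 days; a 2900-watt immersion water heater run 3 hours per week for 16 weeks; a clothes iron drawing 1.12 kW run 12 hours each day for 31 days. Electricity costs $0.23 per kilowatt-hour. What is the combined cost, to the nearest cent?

laptop charger: Runtime = 2 h/day × 365 days = 730 h
laptop charger: 0.06 kW × 730 h = 43.8 kWh
immersion water heater: Runtime = 3 h/week × 16 weeks = 48 h
immersion water heater: 2.9 kW × 48 h = 139.2 kWh
clothes iron: Runtime = 12 h/day × 31 days = 372 h
clothes iron: 1.12 kW × 372 h = 416.64 kWh
Total energy = 599.64 kWh
Cost = 599.64 × $0.23 = $137.92

$137.92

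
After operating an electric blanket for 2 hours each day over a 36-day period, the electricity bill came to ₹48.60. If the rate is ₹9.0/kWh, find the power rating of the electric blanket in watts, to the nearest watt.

75 W

Energy = ₹48.60 ÷ ₹9.0/kWh = 5.4 kWh
Runtime = 2 h/day × 36 days = 72 h
Power = 5.4 kWh ÷ 72 h = 0.075 kW = 75 W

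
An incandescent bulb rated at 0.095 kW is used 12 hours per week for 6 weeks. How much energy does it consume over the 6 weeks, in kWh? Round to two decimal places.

Runtime = 12 h/week × 6 weeks = 72 h
Energy = 0.095 kW × 72 h = 6.84 kWh

6.84 kWh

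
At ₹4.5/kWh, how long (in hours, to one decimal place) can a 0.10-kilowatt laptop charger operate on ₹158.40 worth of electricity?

352.0 h

Energy available = ₹158.40 ÷ ₹4.5/kWh = 35.2 kWh
Hours = 35.2 kWh ÷ 0.1 kW = 352.0 h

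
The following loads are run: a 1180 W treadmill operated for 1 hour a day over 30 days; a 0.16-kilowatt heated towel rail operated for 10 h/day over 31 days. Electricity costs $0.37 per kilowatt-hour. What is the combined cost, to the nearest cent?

treadmill: Runtime = 1 h/day × 30 days = 30 h
treadmill: 1.18 kW × 30 h = 35.4 kWh
heated towel rail: Runtime = 10 h/day × 31 days = 310 h
heated towel rail: 0.16 kW × 310 h = 49.6 kWh
Total energy = 85 kWh
Cost = 85 × $0.37 = $31.45

$31.45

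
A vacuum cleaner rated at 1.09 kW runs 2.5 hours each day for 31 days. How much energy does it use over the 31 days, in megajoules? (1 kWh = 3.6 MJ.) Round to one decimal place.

Runtime = 2.5 h/day × 31 days = 77.5 h
Energy = 1.09 kW × 77.5 h = 84.475 kWh
= 84.475 × 3.6 MJ = 304.1 MJ

304.1 MJ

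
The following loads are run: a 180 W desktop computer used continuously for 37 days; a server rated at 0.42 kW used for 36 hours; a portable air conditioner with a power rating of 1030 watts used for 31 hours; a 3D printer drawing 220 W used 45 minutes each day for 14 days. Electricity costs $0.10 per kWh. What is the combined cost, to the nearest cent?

$20.92

desktop computer: Runtime = 24 h × 37 = 888 h
desktop computer: 0.18 kW × 888 h = 159.84 kWh
server: 0.42 kW × 36 h = 15.12 kWh
portable air conditioner: 1.03 kW × 31 h = 31.93 kWh
3D printer: Runtime = 45 min × 14 = 630 min = 10.5 h
3D printer: 0.22 kW × 10.5 h = 2.31 kWh
Total energy = 209.2 kWh
Cost = 209.2 × $0.10 = $20.92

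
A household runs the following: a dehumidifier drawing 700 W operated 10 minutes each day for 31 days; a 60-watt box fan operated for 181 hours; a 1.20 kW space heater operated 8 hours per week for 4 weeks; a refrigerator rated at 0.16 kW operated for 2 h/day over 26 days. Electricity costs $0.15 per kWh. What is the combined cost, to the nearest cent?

$9.18

dehumidifier: Runtime = 10 min × 31 = 310 min = 5.166666… h
dehumidifier: 0.7 kW × 5.166666… h = 3.616666… kWh
box fan: 0.06 kW × 181 h = 10.86 kWh
space heater: Runtime = 8 h/week × 4 weeks = 32 h
space heater: 1.2 kW × 32 h = 38.4 kWh
refrigerator: Runtime = 2 h/day × 26 days = 52 h
refrigerator: 0.16 kW × 52 h = 8.32 kWh
Total energy = 61.196666… kWh
Cost = 61.196666… × $0.15 = $9.18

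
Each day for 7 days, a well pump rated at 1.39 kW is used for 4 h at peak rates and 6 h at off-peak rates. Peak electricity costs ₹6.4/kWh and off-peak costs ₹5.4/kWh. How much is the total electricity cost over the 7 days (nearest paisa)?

Peak energy = 1.39 kW × 4 h × 7 = 38.92 kWh
Off-peak energy = 1.39 kW × 6 h × 7 = 58.38 kWh
Cost = 38.92 × ₹6.4 + 58.38 × ₹5.4 = ₹249.088 + ₹315.252 = ₹564.34

₹564.34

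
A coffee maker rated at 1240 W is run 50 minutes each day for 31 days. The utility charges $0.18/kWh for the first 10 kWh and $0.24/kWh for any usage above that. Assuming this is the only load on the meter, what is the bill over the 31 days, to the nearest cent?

Runtime = 50 min × 31 = 1550 min = 25.833333… h
Energy = 1.24 kW × 25.833333… h = 32.033333… kWh
Tier 1 (0–10 kWh): 10 × $0.18 = $1.8
Above 10 kWh: 22.033333… × $0.24 = $5.288
Bill = $7.09

$7.09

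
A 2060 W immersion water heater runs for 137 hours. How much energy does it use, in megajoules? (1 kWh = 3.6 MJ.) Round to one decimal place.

1016.0 MJ

Energy = 2.06 kW × 137 h = 282.22 kWh
= 282.22 × 3.6 MJ = 1016.0 MJ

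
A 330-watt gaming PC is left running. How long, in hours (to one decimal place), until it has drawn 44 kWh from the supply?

Hours = 44 kWh ÷ 0.33 kW = 133.3 h

133.3 h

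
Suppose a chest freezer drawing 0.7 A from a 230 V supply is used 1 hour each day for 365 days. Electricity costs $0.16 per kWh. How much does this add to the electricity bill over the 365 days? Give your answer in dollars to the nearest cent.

Power = 0.7 A × 230 V = 161 W = 0.161 kW
Runtime = 1 h/day × 365 days = 365 h
Energy = 0.161 kW × 365 h = 58.765 kWh
Cost = 58.765 kWh × $0.16/kWh = $9.40

$9.40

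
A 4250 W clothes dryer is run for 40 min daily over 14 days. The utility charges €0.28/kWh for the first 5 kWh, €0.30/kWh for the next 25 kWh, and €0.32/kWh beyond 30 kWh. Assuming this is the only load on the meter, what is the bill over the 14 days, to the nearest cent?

Runtime = 40 min × 14 = 560 min = 9.333333… h
Energy = 4.25 kW × 9.333333… h = 39.666666… kWh
Tier 1 (0–5 kWh): 5 × €0.28 = €1.4
Tier 2 (5–30 kWh): 25 × €0.30 = €7.5
Above 30 kWh: 9.666666… × €0.32 = €3.093333…
Bill = €11.99

€11.99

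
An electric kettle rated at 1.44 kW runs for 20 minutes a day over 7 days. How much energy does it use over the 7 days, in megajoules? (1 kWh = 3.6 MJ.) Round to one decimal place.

12.1 MJ

Runtime = 20 min × 7 = 140 min = 2.333333… h
Energy = 1.44 kW × 2.333333… h = 3.36 kWh
= 3.36 × 3.6 MJ = 12.1 MJ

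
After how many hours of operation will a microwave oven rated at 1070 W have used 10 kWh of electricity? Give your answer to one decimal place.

Hours = 10 kWh ÷ 1.07 kW = 9.3 h

9.3 h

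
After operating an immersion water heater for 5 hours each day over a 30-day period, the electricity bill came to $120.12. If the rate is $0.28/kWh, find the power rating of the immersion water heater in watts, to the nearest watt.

Energy = $120.12 ÷ $0.28/kWh = 429 kWh
Runtime = 5 h/day × 30 days = 150 h
Power = 429 kWh ÷ 150 h = 2.86 kW = 2860 W

2860 W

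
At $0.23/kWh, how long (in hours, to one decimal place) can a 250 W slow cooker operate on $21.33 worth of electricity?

371.0 h

Energy available = $21.33 ÷ $0.23/kWh = 92.7391 kWh
Hours = 92.7391 kWh ÷ 0.25 kW = 371.0 h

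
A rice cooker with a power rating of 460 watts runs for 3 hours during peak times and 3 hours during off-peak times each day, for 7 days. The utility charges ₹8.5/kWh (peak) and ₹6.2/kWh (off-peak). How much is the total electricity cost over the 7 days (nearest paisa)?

Peak energy = 0.46 kW × 3 h × 7 = 9.66 kWh
Off-peak energy = 0.46 kW × 3 h × 7 = 9.66 kWh
Cost = 9.66 × ₹8.5 + 9.66 × ₹6.2 = ₹82.11 + ₹59.892 = ₹142.00

₹142.00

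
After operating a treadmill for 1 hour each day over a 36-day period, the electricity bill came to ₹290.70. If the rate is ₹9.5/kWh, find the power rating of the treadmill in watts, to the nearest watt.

Energy = ₹290.70 ÷ ₹9.5/kWh = 30.6 kWh
Runtime = 1 h/day × 36 days = 36 h
Power = 30.6 kWh ÷ 36 h = 0.85 kW = 850 W

850 W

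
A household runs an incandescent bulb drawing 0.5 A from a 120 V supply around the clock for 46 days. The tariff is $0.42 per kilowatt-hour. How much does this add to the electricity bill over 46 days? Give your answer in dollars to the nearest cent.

Power = 0.5 A × 120 V = 60 W = 0.06 kW
Runtime = 24 h × 46 = 1104 h
Energy = 0.06 kW × 1104 h = 66.24 kWh
Cost = 66.24 kWh × $0.42/kWh = $27.82

$27.82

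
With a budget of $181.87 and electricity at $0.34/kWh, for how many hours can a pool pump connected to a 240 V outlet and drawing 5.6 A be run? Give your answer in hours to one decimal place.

398.0 h

Power = 5.6 A × 240 V = 1344 W = 1.344 kW
Energy available = $181.87 ÷ $0.34/kWh = 534.9118 kWh
Hours = 534.9118 kWh ÷ 1.344 kW = 398.0 h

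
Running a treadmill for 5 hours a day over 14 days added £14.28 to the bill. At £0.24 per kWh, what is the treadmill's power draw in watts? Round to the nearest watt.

Energy = £14.28 ÷ £0.24/kWh = 59.5 kWh
Runtime = 5 h/day × 14 days = 70 h
Power = 59.5 kWh ÷ 70 h = 0.85 kW = 850 W

850 W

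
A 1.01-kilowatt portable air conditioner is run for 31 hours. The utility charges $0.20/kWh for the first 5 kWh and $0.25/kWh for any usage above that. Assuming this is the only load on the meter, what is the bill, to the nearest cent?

Energy = 1.01 kW × 31 h = 31.31 kWh
Tier 1 (0–5 kWh): 5 × $0.20 = $1
Above 5 kWh: 26.31 × $0.25 = $6.5775
Bill = $7.58

$7.58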